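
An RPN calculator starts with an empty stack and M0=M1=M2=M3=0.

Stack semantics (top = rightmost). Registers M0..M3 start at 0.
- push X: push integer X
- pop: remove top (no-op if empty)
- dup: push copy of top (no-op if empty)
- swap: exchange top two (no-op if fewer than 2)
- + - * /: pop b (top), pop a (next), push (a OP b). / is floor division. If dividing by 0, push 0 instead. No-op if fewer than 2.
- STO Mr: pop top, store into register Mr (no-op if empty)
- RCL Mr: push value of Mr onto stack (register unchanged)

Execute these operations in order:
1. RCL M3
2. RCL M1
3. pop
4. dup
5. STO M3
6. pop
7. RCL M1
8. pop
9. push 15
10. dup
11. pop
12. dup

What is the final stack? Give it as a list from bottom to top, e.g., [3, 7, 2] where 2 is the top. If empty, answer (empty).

Answer: [15, 15]

Derivation:
After op 1 (RCL M3): stack=[0] mem=[0,0,0,0]
After op 2 (RCL M1): stack=[0,0] mem=[0,0,0,0]
After op 3 (pop): stack=[0] mem=[0,0,0,0]
After op 4 (dup): stack=[0,0] mem=[0,0,0,0]
After op 5 (STO M3): stack=[0] mem=[0,0,0,0]
After op 6 (pop): stack=[empty] mem=[0,0,0,0]
After op 7 (RCL M1): stack=[0] mem=[0,0,0,0]
After op 8 (pop): stack=[empty] mem=[0,0,0,0]
After op 9 (push 15): stack=[15] mem=[0,0,0,0]
After op 10 (dup): stack=[15,15] mem=[0,0,0,0]
After op 11 (pop): stack=[15] mem=[0,0,0,0]
After op 12 (dup): stack=[15,15] mem=[0,0,0,0]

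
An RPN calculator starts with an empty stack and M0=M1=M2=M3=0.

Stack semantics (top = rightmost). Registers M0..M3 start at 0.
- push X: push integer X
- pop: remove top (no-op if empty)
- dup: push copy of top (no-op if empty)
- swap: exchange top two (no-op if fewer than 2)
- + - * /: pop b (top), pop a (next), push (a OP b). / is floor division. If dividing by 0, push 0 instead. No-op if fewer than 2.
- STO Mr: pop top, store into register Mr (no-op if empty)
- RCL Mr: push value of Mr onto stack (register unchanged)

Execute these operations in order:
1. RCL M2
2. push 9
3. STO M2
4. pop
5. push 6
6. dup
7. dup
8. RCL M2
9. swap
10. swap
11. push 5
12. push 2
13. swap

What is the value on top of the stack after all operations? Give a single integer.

After op 1 (RCL M2): stack=[0] mem=[0,0,0,0]
After op 2 (push 9): stack=[0,9] mem=[0,0,0,0]
After op 3 (STO M2): stack=[0] mem=[0,0,9,0]
After op 4 (pop): stack=[empty] mem=[0,0,9,0]
After op 5 (push 6): stack=[6] mem=[0,0,9,0]
After op 6 (dup): stack=[6,6] mem=[0,0,9,0]
After op 7 (dup): stack=[6,6,6] mem=[0,0,9,0]
After op 8 (RCL M2): stack=[6,6,6,9] mem=[0,0,9,0]
After op 9 (swap): stack=[6,6,9,6] mem=[0,0,9,0]
After op 10 (swap): stack=[6,6,6,9] mem=[0,0,9,0]
After op 11 (push 5): stack=[6,6,6,9,5] mem=[0,0,9,0]
After op 12 (push 2): stack=[6,6,6,9,5,2] mem=[0,0,9,0]
After op 13 (swap): stack=[6,6,6,9,2,5] mem=[0,0,9,0]

Answer: 5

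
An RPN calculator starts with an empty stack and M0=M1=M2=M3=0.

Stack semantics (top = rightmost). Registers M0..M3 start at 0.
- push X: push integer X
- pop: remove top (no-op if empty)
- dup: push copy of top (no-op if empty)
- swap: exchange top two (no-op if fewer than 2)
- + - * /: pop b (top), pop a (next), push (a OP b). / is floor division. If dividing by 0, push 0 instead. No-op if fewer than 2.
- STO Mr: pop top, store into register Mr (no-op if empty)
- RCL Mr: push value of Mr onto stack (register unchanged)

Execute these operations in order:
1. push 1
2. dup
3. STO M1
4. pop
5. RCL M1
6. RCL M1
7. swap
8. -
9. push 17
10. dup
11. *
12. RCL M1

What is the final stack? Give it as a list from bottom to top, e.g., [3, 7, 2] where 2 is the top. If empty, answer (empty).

After op 1 (push 1): stack=[1] mem=[0,0,0,0]
After op 2 (dup): stack=[1,1] mem=[0,0,0,0]
After op 3 (STO M1): stack=[1] mem=[0,1,0,0]
After op 4 (pop): stack=[empty] mem=[0,1,0,0]
After op 5 (RCL M1): stack=[1] mem=[0,1,0,0]
After op 6 (RCL M1): stack=[1,1] mem=[0,1,0,0]
After op 7 (swap): stack=[1,1] mem=[0,1,0,0]
After op 8 (-): stack=[0] mem=[0,1,0,0]
After op 9 (push 17): stack=[0,17] mem=[0,1,0,0]
After op 10 (dup): stack=[0,17,17] mem=[0,1,0,0]
After op 11 (*): stack=[0,289] mem=[0,1,0,0]
After op 12 (RCL M1): stack=[0,289,1] mem=[0,1,0,0]

Answer: [0, 289, 1]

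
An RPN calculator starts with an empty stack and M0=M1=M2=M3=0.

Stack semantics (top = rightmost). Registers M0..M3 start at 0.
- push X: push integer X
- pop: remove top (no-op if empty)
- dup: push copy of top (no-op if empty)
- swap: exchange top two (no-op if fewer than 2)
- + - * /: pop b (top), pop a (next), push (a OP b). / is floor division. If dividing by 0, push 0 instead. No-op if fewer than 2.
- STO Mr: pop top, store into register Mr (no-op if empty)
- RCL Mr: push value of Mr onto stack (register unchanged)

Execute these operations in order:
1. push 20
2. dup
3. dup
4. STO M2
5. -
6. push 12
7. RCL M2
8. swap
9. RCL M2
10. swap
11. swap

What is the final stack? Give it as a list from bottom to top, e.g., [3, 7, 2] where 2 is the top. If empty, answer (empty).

Answer: [0, 20, 12, 20]

Derivation:
After op 1 (push 20): stack=[20] mem=[0,0,0,0]
After op 2 (dup): stack=[20,20] mem=[0,0,0,0]
After op 3 (dup): stack=[20,20,20] mem=[0,0,0,0]
After op 4 (STO M2): stack=[20,20] mem=[0,0,20,0]
After op 5 (-): stack=[0] mem=[0,0,20,0]
After op 6 (push 12): stack=[0,12] mem=[0,0,20,0]
After op 7 (RCL M2): stack=[0,12,20] mem=[0,0,20,0]
After op 8 (swap): stack=[0,20,12] mem=[0,0,20,0]
After op 9 (RCL M2): stack=[0,20,12,20] mem=[0,0,20,0]
After op 10 (swap): stack=[0,20,20,12] mem=[0,0,20,0]
After op 11 (swap): stack=[0,20,12,20] mem=[0,0,20,0]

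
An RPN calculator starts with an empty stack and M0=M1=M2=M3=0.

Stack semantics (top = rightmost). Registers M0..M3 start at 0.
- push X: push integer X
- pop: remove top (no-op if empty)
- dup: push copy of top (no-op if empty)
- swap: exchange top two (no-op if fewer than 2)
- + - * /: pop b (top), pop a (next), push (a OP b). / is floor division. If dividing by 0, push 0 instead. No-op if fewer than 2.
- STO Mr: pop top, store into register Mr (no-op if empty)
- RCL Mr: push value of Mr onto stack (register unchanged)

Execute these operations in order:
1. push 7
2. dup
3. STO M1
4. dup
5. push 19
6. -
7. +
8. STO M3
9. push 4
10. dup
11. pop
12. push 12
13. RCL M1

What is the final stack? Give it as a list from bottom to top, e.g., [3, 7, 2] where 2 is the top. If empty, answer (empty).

Answer: [4, 12, 7]

Derivation:
After op 1 (push 7): stack=[7] mem=[0,0,0,0]
After op 2 (dup): stack=[7,7] mem=[0,0,0,0]
After op 3 (STO M1): stack=[7] mem=[0,7,0,0]
After op 4 (dup): stack=[7,7] mem=[0,7,0,0]
After op 5 (push 19): stack=[7,7,19] mem=[0,7,0,0]
After op 6 (-): stack=[7,-12] mem=[0,7,0,0]
After op 7 (+): stack=[-5] mem=[0,7,0,0]
After op 8 (STO M3): stack=[empty] mem=[0,7,0,-5]
After op 9 (push 4): stack=[4] mem=[0,7,0,-5]
After op 10 (dup): stack=[4,4] mem=[0,7,0,-5]
After op 11 (pop): stack=[4] mem=[0,7,0,-5]
After op 12 (push 12): stack=[4,12] mem=[0,7,0,-5]
After op 13 (RCL M1): stack=[4,12,7] mem=[0,7,0,-5]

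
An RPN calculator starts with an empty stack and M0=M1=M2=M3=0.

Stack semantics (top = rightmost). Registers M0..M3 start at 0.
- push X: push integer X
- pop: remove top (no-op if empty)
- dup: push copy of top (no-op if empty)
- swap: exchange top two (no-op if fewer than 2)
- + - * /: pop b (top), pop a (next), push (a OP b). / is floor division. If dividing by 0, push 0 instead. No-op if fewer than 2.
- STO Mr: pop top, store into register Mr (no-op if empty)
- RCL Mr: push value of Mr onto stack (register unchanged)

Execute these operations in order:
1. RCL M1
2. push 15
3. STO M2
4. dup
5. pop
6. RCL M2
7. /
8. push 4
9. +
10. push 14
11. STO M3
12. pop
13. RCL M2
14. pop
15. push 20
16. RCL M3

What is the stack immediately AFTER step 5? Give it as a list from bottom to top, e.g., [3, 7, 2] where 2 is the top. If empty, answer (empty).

After op 1 (RCL M1): stack=[0] mem=[0,0,0,0]
After op 2 (push 15): stack=[0,15] mem=[0,0,0,0]
After op 3 (STO M2): stack=[0] mem=[0,0,15,0]
After op 4 (dup): stack=[0,0] mem=[0,0,15,0]
After op 5 (pop): stack=[0] mem=[0,0,15,0]

[0]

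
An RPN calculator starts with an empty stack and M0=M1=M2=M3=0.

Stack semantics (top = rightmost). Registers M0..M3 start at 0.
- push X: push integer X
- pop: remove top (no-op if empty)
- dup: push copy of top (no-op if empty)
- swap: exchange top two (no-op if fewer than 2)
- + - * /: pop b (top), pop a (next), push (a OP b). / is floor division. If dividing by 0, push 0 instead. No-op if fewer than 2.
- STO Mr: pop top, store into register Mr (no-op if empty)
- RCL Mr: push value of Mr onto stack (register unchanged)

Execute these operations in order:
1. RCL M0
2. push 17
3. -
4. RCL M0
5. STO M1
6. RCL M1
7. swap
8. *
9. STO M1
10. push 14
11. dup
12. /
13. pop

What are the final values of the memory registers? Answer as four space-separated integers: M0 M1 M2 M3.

After op 1 (RCL M0): stack=[0] mem=[0,0,0,0]
After op 2 (push 17): stack=[0,17] mem=[0,0,0,0]
After op 3 (-): stack=[-17] mem=[0,0,0,0]
After op 4 (RCL M0): stack=[-17,0] mem=[0,0,0,0]
After op 5 (STO M1): stack=[-17] mem=[0,0,0,0]
After op 6 (RCL M1): stack=[-17,0] mem=[0,0,0,0]
After op 7 (swap): stack=[0,-17] mem=[0,0,0,0]
After op 8 (*): stack=[0] mem=[0,0,0,0]
After op 9 (STO M1): stack=[empty] mem=[0,0,0,0]
After op 10 (push 14): stack=[14] mem=[0,0,0,0]
After op 11 (dup): stack=[14,14] mem=[0,0,0,0]
After op 12 (/): stack=[1] mem=[0,0,0,0]
After op 13 (pop): stack=[empty] mem=[0,0,0,0]

Answer: 0 0 0 0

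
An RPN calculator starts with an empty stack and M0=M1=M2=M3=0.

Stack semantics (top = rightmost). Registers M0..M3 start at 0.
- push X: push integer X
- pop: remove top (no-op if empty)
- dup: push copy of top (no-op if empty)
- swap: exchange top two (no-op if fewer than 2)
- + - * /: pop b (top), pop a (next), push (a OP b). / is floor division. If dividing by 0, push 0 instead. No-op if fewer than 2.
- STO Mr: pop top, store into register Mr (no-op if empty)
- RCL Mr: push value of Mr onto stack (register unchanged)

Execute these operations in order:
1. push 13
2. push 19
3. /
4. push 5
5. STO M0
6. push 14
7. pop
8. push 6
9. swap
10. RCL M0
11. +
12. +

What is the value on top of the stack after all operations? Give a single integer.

Answer: 11

Derivation:
After op 1 (push 13): stack=[13] mem=[0,0,0,0]
After op 2 (push 19): stack=[13,19] mem=[0,0,0,0]
After op 3 (/): stack=[0] mem=[0,0,0,0]
After op 4 (push 5): stack=[0,5] mem=[0,0,0,0]
After op 5 (STO M0): stack=[0] mem=[5,0,0,0]
After op 6 (push 14): stack=[0,14] mem=[5,0,0,0]
After op 7 (pop): stack=[0] mem=[5,0,0,0]
After op 8 (push 6): stack=[0,6] mem=[5,0,0,0]
After op 9 (swap): stack=[6,0] mem=[5,0,0,0]
After op 10 (RCL M0): stack=[6,0,5] mem=[5,0,0,0]
After op 11 (+): stack=[6,5] mem=[5,0,0,0]
After op 12 (+): stack=[11] mem=[5,0,0,0]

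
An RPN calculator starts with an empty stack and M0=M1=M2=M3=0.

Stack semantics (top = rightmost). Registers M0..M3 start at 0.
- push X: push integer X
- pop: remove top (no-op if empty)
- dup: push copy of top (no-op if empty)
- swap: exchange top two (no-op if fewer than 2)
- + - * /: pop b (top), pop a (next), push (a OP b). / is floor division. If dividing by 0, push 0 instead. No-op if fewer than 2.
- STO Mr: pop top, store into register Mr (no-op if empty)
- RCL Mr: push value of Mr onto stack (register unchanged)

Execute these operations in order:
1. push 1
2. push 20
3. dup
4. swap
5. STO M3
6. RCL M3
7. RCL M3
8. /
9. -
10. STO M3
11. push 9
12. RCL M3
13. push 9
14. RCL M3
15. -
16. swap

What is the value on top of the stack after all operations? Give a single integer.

Answer: 19

Derivation:
After op 1 (push 1): stack=[1] mem=[0,0,0,0]
After op 2 (push 20): stack=[1,20] mem=[0,0,0,0]
After op 3 (dup): stack=[1,20,20] mem=[0,0,0,0]
After op 4 (swap): stack=[1,20,20] mem=[0,0,0,0]
After op 5 (STO M3): stack=[1,20] mem=[0,0,0,20]
After op 6 (RCL M3): stack=[1,20,20] mem=[0,0,0,20]
After op 7 (RCL M3): stack=[1,20,20,20] mem=[0,0,0,20]
After op 8 (/): stack=[1,20,1] mem=[0,0,0,20]
After op 9 (-): stack=[1,19] mem=[0,0,0,20]
After op 10 (STO M3): stack=[1] mem=[0,0,0,19]
After op 11 (push 9): stack=[1,9] mem=[0,0,0,19]
After op 12 (RCL M3): stack=[1,9,19] mem=[0,0,0,19]
After op 13 (push 9): stack=[1,9,19,9] mem=[0,0,0,19]
After op 14 (RCL M3): stack=[1,9,19,9,19] mem=[0,0,0,19]
After op 15 (-): stack=[1,9,19,-10] mem=[0,0,0,19]
After op 16 (swap): stack=[1,9,-10,19] mem=[0,0,0,19]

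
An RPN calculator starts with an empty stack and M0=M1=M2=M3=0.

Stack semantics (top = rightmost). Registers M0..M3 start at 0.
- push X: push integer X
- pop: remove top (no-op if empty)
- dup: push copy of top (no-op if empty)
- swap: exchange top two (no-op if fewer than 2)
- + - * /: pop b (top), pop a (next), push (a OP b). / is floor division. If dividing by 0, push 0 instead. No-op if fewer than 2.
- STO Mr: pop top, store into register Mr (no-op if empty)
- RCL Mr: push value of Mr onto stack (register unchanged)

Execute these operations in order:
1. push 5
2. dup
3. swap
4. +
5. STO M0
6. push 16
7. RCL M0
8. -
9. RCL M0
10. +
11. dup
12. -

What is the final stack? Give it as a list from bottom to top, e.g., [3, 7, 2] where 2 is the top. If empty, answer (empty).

After op 1 (push 5): stack=[5] mem=[0,0,0,0]
After op 2 (dup): stack=[5,5] mem=[0,0,0,0]
After op 3 (swap): stack=[5,5] mem=[0,0,0,0]
After op 4 (+): stack=[10] mem=[0,0,0,0]
After op 5 (STO M0): stack=[empty] mem=[10,0,0,0]
After op 6 (push 16): stack=[16] mem=[10,0,0,0]
After op 7 (RCL M0): stack=[16,10] mem=[10,0,0,0]
After op 8 (-): stack=[6] mem=[10,0,0,0]
After op 9 (RCL M0): stack=[6,10] mem=[10,0,0,0]
After op 10 (+): stack=[16] mem=[10,0,0,0]
After op 11 (dup): stack=[16,16] mem=[10,0,0,0]
After op 12 (-): stack=[0] mem=[10,0,0,0]

Answer: [0]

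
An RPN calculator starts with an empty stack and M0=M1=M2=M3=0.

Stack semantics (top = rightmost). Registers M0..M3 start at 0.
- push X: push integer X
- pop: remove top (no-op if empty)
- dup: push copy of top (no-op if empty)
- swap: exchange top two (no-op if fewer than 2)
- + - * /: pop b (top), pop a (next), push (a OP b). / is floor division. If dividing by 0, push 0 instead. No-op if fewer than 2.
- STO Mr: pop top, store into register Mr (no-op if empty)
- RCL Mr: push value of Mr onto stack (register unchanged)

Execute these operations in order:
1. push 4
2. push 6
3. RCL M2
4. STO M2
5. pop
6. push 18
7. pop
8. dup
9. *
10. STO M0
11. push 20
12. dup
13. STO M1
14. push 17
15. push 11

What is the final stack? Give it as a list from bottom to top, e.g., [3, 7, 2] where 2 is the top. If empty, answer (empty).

After op 1 (push 4): stack=[4] mem=[0,0,0,0]
After op 2 (push 6): stack=[4,6] mem=[0,0,0,0]
After op 3 (RCL M2): stack=[4,6,0] mem=[0,0,0,0]
After op 4 (STO M2): stack=[4,6] mem=[0,0,0,0]
After op 5 (pop): stack=[4] mem=[0,0,0,0]
After op 6 (push 18): stack=[4,18] mem=[0,0,0,0]
After op 7 (pop): stack=[4] mem=[0,0,0,0]
After op 8 (dup): stack=[4,4] mem=[0,0,0,0]
After op 9 (*): stack=[16] mem=[0,0,0,0]
After op 10 (STO M0): stack=[empty] mem=[16,0,0,0]
After op 11 (push 20): stack=[20] mem=[16,0,0,0]
After op 12 (dup): stack=[20,20] mem=[16,0,0,0]
After op 13 (STO M1): stack=[20] mem=[16,20,0,0]
After op 14 (push 17): stack=[20,17] mem=[16,20,0,0]
After op 15 (push 11): stack=[20,17,11] mem=[16,20,0,0]

Answer: [20, 17, 11]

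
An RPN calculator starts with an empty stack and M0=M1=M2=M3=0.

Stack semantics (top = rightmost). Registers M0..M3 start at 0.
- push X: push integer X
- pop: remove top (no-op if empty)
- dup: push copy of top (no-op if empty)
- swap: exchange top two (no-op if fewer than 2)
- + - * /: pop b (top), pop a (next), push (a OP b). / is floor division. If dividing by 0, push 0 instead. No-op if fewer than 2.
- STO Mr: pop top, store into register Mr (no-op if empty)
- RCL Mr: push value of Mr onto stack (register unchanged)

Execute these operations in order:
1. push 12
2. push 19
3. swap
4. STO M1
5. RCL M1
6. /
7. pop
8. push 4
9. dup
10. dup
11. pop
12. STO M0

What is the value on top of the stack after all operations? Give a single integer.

After op 1 (push 12): stack=[12] mem=[0,0,0,0]
After op 2 (push 19): stack=[12,19] mem=[0,0,0,0]
After op 3 (swap): stack=[19,12] mem=[0,0,0,0]
After op 4 (STO M1): stack=[19] mem=[0,12,0,0]
After op 5 (RCL M1): stack=[19,12] mem=[0,12,0,0]
After op 6 (/): stack=[1] mem=[0,12,0,0]
After op 7 (pop): stack=[empty] mem=[0,12,0,0]
After op 8 (push 4): stack=[4] mem=[0,12,0,0]
After op 9 (dup): stack=[4,4] mem=[0,12,0,0]
After op 10 (dup): stack=[4,4,4] mem=[0,12,0,0]
After op 11 (pop): stack=[4,4] mem=[0,12,0,0]
After op 12 (STO M0): stack=[4] mem=[4,12,0,0]

Answer: 4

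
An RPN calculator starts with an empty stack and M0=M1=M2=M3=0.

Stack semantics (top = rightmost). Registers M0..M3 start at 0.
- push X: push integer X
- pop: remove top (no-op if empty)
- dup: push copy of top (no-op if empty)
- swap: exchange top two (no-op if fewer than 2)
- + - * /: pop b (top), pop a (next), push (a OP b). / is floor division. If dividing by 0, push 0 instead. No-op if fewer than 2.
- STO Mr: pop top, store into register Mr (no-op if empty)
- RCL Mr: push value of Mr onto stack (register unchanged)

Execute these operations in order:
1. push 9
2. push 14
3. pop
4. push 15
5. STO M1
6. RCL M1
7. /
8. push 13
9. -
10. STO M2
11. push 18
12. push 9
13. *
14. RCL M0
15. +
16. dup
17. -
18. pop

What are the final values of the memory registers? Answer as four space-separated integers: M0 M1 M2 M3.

Answer: 0 15 -13 0

Derivation:
After op 1 (push 9): stack=[9] mem=[0,0,0,0]
After op 2 (push 14): stack=[9,14] mem=[0,0,0,0]
After op 3 (pop): stack=[9] mem=[0,0,0,0]
After op 4 (push 15): stack=[9,15] mem=[0,0,0,0]
After op 5 (STO M1): stack=[9] mem=[0,15,0,0]
After op 6 (RCL M1): stack=[9,15] mem=[0,15,0,0]
After op 7 (/): stack=[0] mem=[0,15,0,0]
After op 8 (push 13): stack=[0,13] mem=[0,15,0,0]
After op 9 (-): stack=[-13] mem=[0,15,0,0]
After op 10 (STO M2): stack=[empty] mem=[0,15,-13,0]
After op 11 (push 18): stack=[18] mem=[0,15,-13,0]
After op 12 (push 9): stack=[18,9] mem=[0,15,-13,0]
After op 13 (*): stack=[162] mem=[0,15,-13,0]
After op 14 (RCL M0): stack=[162,0] mem=[0,15,-13,0]
After op 15 (+): stack=[162] mem=[0,15,-13,0]
After op 16 (dup): stack=[162,162] mem=[0,15,-13,0]
After op 17 (-): stack=[0] mem=[0,15,-13,0]
After op 18 (pop): stack=[empty] mem=[0,15,-13,0]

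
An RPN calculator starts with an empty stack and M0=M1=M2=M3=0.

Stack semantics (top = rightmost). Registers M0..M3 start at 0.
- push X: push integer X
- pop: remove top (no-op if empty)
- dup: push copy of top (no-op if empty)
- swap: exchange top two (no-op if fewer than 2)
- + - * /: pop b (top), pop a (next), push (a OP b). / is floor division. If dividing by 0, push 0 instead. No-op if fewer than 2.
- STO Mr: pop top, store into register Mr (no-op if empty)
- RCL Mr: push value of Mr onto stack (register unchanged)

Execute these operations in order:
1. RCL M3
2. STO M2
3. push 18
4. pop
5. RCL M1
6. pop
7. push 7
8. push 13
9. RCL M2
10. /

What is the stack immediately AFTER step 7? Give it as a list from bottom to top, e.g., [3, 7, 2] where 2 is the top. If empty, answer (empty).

After op 1 (RCL M3): stack=[0] mem=[0,0,0,0]
After op 2 (STO M2): stack=[empty] mem=[0,0,0,0]
After op 3 (push 18): stack=[18] mem=[0,0,0,0]
After op 4 (pop): stack=[empty] mem=[0,0,0,0]
After op 5 (RCL M1): stack=[0] mem=[0,0,0,0]
After op 6 (pop): stack=[empty] mem=[0,0,0,0]
After op 7 (push 7): stack=[7] mem=[0,0,0,0]

[7]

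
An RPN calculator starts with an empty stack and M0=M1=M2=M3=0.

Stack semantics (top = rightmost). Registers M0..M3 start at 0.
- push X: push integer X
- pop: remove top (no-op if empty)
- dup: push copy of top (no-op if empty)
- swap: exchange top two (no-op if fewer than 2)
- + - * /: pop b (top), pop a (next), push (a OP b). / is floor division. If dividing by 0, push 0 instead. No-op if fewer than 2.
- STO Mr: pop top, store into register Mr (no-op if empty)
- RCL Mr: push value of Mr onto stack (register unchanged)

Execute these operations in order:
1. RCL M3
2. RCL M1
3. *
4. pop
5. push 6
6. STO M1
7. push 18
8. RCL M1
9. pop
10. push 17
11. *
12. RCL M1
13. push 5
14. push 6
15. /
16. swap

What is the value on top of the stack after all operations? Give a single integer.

After op 1 (RCL M3): stack=[0] mem=[0,0,0,0]
After op 2 (RCL M1): stack=[0,0] mem=[0,0,0,0]
After op 3 (*): stack=[0] mem=[0,0,0,0]
After op 4 (pop): stack=[empty] mem=[0,0,0,0]
After op 5 (push 6): stack=[6] mem=[0,0,0,0]
After op 6 (STO M1): stack=[empty] mem=[0,6,0,0]
After op 7 (push 18): stack=[18] mem=[0,6,0,0]
After op 8 (RCL M1): stack=[18,6] mem=[0,6,0,0]
After op 9 (pop): stack=[18] mem=[0,6,0,0]
After op 10 (push 17): stack=[18,17] mem=[0,6,0,0]
After op 11 (*): stack=[306] mem=[0,6,0,0]
After op 12 (RCL M1): stack=[306,6] mem=[0,6,0,0]
After op 13 (push 5): stack=[306,6,5] mem=[0,6,0,0]
After op 14 (push 6): stack=[306,6,5,6] mem=[0,6,0,0]
After op 15 (/): stack=[306,6,0] mem=[0,6,0,0]
After op 16 (swap): stack=[306,0,6] mem=[0,6,0,0]

Answer: 6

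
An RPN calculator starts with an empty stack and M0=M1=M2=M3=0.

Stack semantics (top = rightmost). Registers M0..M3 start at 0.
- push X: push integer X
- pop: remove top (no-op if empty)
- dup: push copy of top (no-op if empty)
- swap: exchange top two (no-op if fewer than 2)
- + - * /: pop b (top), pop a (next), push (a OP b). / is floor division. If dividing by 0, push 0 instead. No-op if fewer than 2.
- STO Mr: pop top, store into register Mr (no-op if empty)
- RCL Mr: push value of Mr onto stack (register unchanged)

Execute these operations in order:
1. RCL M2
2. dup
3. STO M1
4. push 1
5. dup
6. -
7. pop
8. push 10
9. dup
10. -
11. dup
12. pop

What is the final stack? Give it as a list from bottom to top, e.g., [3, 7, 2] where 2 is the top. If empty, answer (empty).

Answer: [0, 0]

Derivation:
After op 1 (RCL M2): stack=[0] mem=[0,0,0,0]
After op 2 (dup): stack=[0,0] mem=[0,0,0,0]
After op 3 (STO M1): stack=[0] mem=[0,0,0,0]
After op 4 (push 1): stack=[0,1] mem=[0,0,0,0]
After op 5 (dup): stack=[0,1,1] mem=[0,0,0,0]
After op 6 (-): stack=[0,0] mem=[0,0,0,0]
After op 7 (pop): stack=[0] mem=[0,0,0,0]
After op 8 (push 10): stack=[0,10] mem=[0,0,0,0]
After op 9 (dup): stack=[0,10,10] mem=[0,0,0,0]
After op 10 (-): stack=[0,0] mem=[0,0,0,0]
After op 11 (dup): stack=[0,0,0] mem=[0,0,0,0]
After op 12 (pop): stack=[0,0] mem=[0,0,0,0]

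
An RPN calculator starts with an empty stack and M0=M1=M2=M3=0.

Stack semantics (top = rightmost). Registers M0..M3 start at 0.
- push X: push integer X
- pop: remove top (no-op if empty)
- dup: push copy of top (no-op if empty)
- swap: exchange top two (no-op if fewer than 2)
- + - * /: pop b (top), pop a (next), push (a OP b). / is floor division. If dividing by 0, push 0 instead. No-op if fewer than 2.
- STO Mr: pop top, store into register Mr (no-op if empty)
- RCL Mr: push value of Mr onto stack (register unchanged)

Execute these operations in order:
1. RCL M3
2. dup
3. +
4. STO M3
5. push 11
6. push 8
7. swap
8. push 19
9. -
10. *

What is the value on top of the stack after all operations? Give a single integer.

Answer: -64

Derivation:
After op 1 (RCL M3): stack=[0] mem=[0,0,0,0]
After op 2 (dup): stack=[0,0] mem=[0,0,0,0]
After op 3 (+): stack=[0] mem=[0,0,0,0]
After op 4 (STO M3): stack=[empty] mem=[0,0,0,0]
After op 5 (push 11): stack=[11] mem=[0,0,0,0]
After op 6 (push 8): stack=[11,8] mem=[0,0,0,0]
After op 7 (swap): stack=[8,11] mem=[0,0,0,0]
After op 8 (push 19): stack=[8,11,19] mem=[0,0,0,0]
After op 9 (-): stack=[8,-8] mem=[0,0,0,0]
After op 10 (*): stack=[-64] mem=[0,0,0,0]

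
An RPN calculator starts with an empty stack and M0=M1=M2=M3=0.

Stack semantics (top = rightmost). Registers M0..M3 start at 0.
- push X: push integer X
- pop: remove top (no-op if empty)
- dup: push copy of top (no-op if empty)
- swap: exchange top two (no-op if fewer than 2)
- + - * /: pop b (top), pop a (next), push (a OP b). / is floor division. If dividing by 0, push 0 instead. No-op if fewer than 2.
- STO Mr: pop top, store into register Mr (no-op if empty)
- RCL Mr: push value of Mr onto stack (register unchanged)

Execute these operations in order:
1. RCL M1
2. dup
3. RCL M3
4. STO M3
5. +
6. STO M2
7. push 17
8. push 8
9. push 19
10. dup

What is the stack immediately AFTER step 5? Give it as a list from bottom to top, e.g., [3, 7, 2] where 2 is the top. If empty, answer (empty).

After op 1 (RCL M1): stack=[0] mem=[0,0,0,0]
After op 2 (dup): stack=[0,0] mem=[0,0,0,0]
After op 3 (RCL M3): stack=[0,0,0] mem=[0,0,0,0]
After op 4 (STO M3): stack=[0,0] mem=[0,0,0,0]
After op 5 (+): stack=[0] mem=[0,0,0,0]

[0]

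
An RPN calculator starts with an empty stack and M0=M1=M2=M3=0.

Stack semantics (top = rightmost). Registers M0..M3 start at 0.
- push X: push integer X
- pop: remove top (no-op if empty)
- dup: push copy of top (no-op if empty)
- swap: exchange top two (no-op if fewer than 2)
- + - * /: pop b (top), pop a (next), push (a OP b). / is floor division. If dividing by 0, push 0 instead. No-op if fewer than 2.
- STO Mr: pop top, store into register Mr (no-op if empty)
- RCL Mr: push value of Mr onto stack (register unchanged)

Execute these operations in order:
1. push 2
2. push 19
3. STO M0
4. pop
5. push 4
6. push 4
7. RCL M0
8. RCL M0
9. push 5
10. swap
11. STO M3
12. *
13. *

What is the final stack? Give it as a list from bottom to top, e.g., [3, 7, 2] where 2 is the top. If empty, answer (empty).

After op 1 (push 2): stack=[2] mem=[0,0,0,0]
After op 2 (push 19): stack=[2,19] mem=[0,0,0,0]
After op 3 (STO M0): stack=[2] mem=[19,0,0,0]
After op 4 (pop): stack=[empty] mem=[19,0,0,0]
After op 5 (push 4): stack=[4] mem=[19,0,0,0]
After op 6 (push 4): stack=[4,4] mem=[19,0,0,0]
After op 7 (RCL M0): stack=[4,4,19] mem=[19,0,0,0]
After op 8 (RCL M0): stack=[4,4,19,19] mem=[19,0,0,0]
After op 9 (push 5): stack=[4,4,19,19,5] mem=[19,0,0,0]
After op 10 (swap): stack=[4,4,19,5,19] mem=[19,0,0,0]
After op 11 (STO M3): stack=[4,4,19,5] mem=[19,0,0,19]
After op 12 (*): stack=[4,4,95] mem=[19,0,0,19]
After op 13 (*): stack=[4,380] mem=[19,0,0,19]

Answer: [4, 380]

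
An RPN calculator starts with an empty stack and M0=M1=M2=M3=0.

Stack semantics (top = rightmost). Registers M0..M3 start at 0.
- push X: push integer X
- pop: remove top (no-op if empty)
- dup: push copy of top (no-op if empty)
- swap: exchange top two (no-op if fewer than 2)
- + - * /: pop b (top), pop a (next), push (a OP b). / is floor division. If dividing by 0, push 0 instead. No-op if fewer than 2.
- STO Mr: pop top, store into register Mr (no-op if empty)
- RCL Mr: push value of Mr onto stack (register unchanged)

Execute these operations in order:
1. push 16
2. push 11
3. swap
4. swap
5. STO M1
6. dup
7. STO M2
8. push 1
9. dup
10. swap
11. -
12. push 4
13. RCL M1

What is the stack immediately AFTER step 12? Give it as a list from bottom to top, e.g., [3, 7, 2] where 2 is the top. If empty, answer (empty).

After op 1 (push 16): stack=[16] mem=[0,0,0,0]
After op 2 (push 11): stack=[16,11] mem=[0,0,0,0]
After op 3 (swap): stack=[11,16] mem=[0,0,0,0]
After op 4 (swap): stack=[16,11] mem=[0,0,0,0]
After op 5 (STO M1): stack=[16] mem=[0,11,0,0]
After op 6 (dup): stack=[16,16] mem=[0,11,0,0]
After op 7 (STO M2): stack=[16] mem=[0,11,16,0]
After op 8 (push 1): stack=[16,1] mem=[0,11,16,0]
After op 9 (dup): stack=[16,1,1] mem=[0,11,16,0]
After op 10 (swap): stack=[16,1,1] mem=[0,11,16,0]
After op 11 (-): stack=[16,0] mem=[0,11,16,0]
After op 12 (push 4): stack=[16,0,4] mem=[0,11,16,0]

[16, 0, 4]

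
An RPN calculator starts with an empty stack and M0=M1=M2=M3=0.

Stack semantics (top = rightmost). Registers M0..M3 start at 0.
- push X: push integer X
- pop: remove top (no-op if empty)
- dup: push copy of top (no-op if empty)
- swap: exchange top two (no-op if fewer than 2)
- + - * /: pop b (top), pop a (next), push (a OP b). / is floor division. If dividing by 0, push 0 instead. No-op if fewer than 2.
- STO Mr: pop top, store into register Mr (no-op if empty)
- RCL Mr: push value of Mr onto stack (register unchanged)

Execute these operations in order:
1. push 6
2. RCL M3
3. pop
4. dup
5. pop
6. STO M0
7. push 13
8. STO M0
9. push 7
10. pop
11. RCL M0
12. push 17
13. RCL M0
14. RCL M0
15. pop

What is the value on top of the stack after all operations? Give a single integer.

Answer: 13

Derivation:
After op 1 (push 6): stack=[6] mem=[0,0,0,0]
After op 2 (RCL M3): stack=[6,0] mem=[0,0,0,0]
After op 3 (pop): stack=[6] mem=[0,0,0,0]
After op 4 (dup): stack=[6,6] mem=[0,0,0,0]
After op 5 (pop): stack=[6] mem=[0,0,0,0]
After op 6 (STO M0): stack=[empty] mem=[6,0,0,0]
After op 7 (push 13): stack=[13] mem=[6,0,0,0]
After op 8 (STO M0): stack=[empty] mem=[13,0,0,0]
After op 9 (push 7): stack=[7] mem=[13,0,0,0]
After op 10 (pop): stack=[empty] mem=[13,0,0,0]
After op 11 (RCL M0): stack=[13] mem=[13,0,0,0]
After op 12 (push 17): stack=[13,17] mem=[13,0,0,0]
After op 13 (RCL M0): stack=[13,17,13] mem=[13,0,0,0]
After op 14 (RCL M0): stack=[13,17,13,13] mem=[13,0,0,0]
After op 15 (pop): stack=[13,17,13] mem=[13,0,0,0]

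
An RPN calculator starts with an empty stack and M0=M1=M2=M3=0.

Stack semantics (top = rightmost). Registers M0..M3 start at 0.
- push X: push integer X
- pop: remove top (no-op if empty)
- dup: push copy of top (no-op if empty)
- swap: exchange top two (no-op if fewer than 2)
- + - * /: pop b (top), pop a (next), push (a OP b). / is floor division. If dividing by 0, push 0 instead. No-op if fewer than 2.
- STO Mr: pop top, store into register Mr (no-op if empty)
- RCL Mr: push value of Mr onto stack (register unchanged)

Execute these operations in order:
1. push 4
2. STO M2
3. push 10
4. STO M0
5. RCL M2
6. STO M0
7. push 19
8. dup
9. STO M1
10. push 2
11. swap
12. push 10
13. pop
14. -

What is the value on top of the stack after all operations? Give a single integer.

Answer: -17

Derivation:
After op 1 (push 4): stack=[4] mem=[0,0,0,0]
After op 2 (STO M2): stack=[empty] mem=[0,0,4,0]
After op 3 (push 10): stack=[10] mem=[0,0,4,0]
After op 4 (STO M0): stack=[empty] mem=[10,0,4,0]
After op 5 (RCL M2): stack=[4] mem=[10,0,4,0]
After op 6 (STO M0): stack=[empty] mem=[4,0,4,0]
After op 7 (push 19): stack=[19] mem=[4,0,4,0]
After op 8 (dup): stack=[19,19] mem=[4,0,4,0]
After op 9 (STO M1): stack=[19] mem=[4,19,4,0]
After op 10 (push 2): stack=[19,2] mem=[4,19,4,0]
After op 11 (swap): stack=[2,19] mem=[4,19,4,0]
After op 12 (push 10): stack=[2,19,10] mem=[4,19,4,0]
After op 13 (pop): stack=[2,19] mem=[4,19,4,0]
After op 14 (-): stack=[-17] mem=[4,19,4,0]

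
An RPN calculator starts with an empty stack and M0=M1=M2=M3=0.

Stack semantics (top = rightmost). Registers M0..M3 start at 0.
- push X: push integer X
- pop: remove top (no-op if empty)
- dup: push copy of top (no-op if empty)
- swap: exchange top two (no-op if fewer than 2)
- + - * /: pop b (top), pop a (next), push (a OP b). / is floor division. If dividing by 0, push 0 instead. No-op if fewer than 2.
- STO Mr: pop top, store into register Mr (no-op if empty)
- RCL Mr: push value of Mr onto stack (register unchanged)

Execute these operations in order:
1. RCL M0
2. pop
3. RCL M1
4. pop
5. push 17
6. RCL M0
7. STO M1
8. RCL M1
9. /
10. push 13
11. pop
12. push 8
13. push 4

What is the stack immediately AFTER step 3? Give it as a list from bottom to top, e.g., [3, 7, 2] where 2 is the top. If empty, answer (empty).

After op 1 (RCL M0): stack=[0] mem=[0,0,0,0]
After op 2 (pop): stack=[empty] mem=[0,0,0,0]
After op 3 (RCL M1): stack=[0] mem=[0,0,0,0]

[0]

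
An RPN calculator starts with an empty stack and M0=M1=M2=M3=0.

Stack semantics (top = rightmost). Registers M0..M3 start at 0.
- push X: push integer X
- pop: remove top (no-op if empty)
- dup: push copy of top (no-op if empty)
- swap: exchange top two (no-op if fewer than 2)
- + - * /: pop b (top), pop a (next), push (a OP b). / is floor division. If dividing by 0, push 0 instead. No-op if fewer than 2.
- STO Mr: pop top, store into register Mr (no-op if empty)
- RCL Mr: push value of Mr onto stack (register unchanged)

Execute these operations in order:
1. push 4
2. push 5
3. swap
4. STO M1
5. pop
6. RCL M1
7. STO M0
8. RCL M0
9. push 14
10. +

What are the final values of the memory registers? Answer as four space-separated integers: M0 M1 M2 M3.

Answer: 4 4 0 0

Derivation:
After op 1 (push 4): stack=[4] mem=[0,0,0,0]
After op 2 (push 5): stack=[4,5] mem=[0,0,0,0]
After op 3 (swap): stack=[5,4] mem=[0,0,0,0]
After op 4 (STO M1): stack=[5] mem=[0,4,0,0]
After op 5 (pop): stack=[empty] mem=[0,4,0,0]
After op 6 (RCL M1): stack=[4] mem=[0,4,0,0]
After op 7 (STO M0): stack=[empty] mem=[4,4,0,0]
After op 8 (RCL M0): stack=[4] mem=[4,4,0,0]
After op 9 (push 14): stack=[4,14] mem=[4,4,0,0]
After op 10 (+): stack=[18] mem=[4,4,0,0]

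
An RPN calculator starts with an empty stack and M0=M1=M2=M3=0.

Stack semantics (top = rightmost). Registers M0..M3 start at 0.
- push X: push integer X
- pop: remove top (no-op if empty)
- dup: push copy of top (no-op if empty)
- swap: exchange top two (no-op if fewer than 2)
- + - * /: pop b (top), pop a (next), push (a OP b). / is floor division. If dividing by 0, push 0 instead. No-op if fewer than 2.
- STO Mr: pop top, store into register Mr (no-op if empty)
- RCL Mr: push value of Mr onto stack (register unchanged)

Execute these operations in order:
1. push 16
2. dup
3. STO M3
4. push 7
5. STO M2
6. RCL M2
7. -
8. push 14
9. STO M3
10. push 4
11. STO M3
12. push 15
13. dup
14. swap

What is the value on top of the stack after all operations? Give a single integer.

Answer: 15

Derivation:
After op 1 (push 16): stack=[16] mem=[0,0,0,0]
After op 2 (dup): stack=[16,16] mem=[0,0,0,0]
After op 3 (STO M3): stack=[16] mem=[0,0,0,16]
After op 4 (push 7): stack=[16,7] mem=[0,0,0,16]
After op 5 (STO M2): stack=[16] mem=[0,0,7,16]
After op 6 (RCL M2): stack=[16,7] mem=[0,0,7,16]
After op 7 (-): stack=[9] mem=[0,0,7,16]
After op 8 (push 14): stack=[9,14] mem=[0,0,7,16]
After op 9 (STO M3): stack=[9] mem=[0,0,7,14]
After op 10 (push 4): stack=[9,4] mem=[0,0,7,14]
After op 11 (STO M3): stack=[9] mem=[0,0,7,4]
After op 12 (push 15): stack=[9,15] mem=[0,0,7,4]
After op 13 (dup): stack=[9,15,15] mem=[0,0,7,4]
After op 14 (swap): stack=[9,15,15] mem=[0,0,7,4]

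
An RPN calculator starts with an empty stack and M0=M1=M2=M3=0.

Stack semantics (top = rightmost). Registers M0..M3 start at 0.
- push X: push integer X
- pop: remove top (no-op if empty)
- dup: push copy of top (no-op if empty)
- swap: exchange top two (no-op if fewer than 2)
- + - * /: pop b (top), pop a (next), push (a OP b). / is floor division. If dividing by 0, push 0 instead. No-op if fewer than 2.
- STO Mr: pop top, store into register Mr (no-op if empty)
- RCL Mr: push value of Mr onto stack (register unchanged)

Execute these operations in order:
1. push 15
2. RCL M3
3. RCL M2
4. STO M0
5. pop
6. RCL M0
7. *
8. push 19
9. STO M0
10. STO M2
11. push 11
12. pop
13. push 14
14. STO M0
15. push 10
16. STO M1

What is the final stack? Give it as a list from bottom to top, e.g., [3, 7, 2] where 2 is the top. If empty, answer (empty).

Answer: (empty)

Derivation:
After op 1 (push 15): stack=[15] mem=[0,0,0,0]
After op 2 (RCL M3): stack=[15,0] mem=[0,0,0,0]
After op 3 (RCL M2): stack=[15,0,0] mem=[0,0,0,0]
After op 4 (STO M0): stack=[15,0] mem=[0,0,0,0]
After op 5 (pop): stack=[15] mem=[0,0,0,0]
After op 6 (RCL M0): stack=[15,0] mem=[0,0,0,0]
After op 7 (*): stack=[0] mem=[0,0,0,0]
After op 8 (push 19): stack=[0,19] mem=[0,0,0,0]
After op 9 (STO M0): stack=[0] mem=[19,0,0,0]
After op 10 (STO M2): stack=[empty] mem=[19,0,0,0]
After op 11 (push 11): stack=[11] mem=[19,0,0,0]
After op 12 (pop): stack=[empty] mem=[19,0,0,0]
After op 13 (push 14): stack=[14] mem=[19,0,0,0]
After op 14 (STO M0): stack=[empty] mem=[14,0,0,0]
After op 15 (push 10): stack=[10] mem=[14,0,0,0]
After op 16 (STO M1): stack=[empty] mem=[14,10,0,0]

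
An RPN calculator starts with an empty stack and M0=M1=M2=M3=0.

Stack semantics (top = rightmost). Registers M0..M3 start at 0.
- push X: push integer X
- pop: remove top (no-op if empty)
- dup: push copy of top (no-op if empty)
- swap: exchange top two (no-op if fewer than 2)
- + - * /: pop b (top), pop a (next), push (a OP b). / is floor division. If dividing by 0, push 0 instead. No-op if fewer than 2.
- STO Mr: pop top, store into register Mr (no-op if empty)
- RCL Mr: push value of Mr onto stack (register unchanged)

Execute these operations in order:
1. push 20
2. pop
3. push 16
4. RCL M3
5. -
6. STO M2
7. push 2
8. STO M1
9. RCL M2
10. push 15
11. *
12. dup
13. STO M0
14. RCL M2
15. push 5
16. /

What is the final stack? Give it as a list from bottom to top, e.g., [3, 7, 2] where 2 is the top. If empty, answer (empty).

Answer: [240, 3]

Derivation:
After op 1 (push 20): stack=[20] mem=[0,0,0,0]
After op 2 (pop): stack=[empty] mem=[0,0,0,0]
After op 3 (push 16): stack=[16] mem=[0,0,0,0]
After op 4 (RCL M3): stack=[16,0] mem=[0,0,0,0]
After op 5 (-): stack=[16] mem=[0,0,0,0]
After op 6 (STO M2): stack=[empty] mem=[0,0,16,0]
After op 7 (push 2): stack=[2] mem=[0,0,16,0]
After op 8 (STO M1): stack=[empty] mem=[0,2,16,0]
After op 9 (RCL M2): stack=[16] mem=[0,2,16,0]
After op 10 (push 15): stack=[16,15] mem=[0,2,16,0]
After op 11 (*): stack=[240] mem=[0,2,16,0]
After op 12 (dup): stack=[240,240] mem=[0,2,16,0]
After op 13 (STO M0): stack=[240] mem=[240,2,16,0]
After op 14 (RCL M2): stack=[240,16] mem=[240,2,16,0]
After op 15 (push 5): stack=[240,16,5] mem=[240,2,16,0]
After op 16 (/): stack=[240,3] mem=[240,2,16,0]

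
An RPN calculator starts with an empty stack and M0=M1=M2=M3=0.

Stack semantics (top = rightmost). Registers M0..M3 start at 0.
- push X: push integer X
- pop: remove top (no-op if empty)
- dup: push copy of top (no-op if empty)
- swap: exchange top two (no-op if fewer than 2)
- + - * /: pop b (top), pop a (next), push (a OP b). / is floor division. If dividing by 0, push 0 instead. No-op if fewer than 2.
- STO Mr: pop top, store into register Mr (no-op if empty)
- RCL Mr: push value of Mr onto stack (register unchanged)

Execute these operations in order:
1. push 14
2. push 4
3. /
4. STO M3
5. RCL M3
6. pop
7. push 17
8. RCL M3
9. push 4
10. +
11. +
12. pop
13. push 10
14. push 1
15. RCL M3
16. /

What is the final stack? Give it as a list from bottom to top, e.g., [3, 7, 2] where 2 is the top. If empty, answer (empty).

After op 1 (push 14): stack=[14] mem=[0,0,0,0]
After op 2 (push 4): stack=[14,4] mem=[0,0,0,0]
After op 3 (/): stack=[3] mem=[0,0,0,0]
After op 4 (STO M3): stack=[empty] mem=[0,0,0,3]
After op 5 (RCL M3): stack=[3] mem=[0,0,0,3]
After op 6 (pop): stack=[empty] mem=[0,0,0,3]
After op 7 (push 17): stack=[17] mem=[0,0,0,3]
After op 8 (RCL M3): stack=[17,3] mem=[0,0,0,3]
After op 9 (push 4): stack=[17,3,4] mem=[0,0,0,3]
After op 10 (+): stack=[17,7] mem=[0,0,0,3]
After op 11 (+): stack=[24] mem=[0,0,0,3]
After op 12 (pop): stack=[empty] mem=[0,0,0,3]
After op 13 (push 10): stack=[10] mem=[0,0,0,3]
After op 14 (push 1): stack=[10,1] mem=[0,0,0,3]
After op 15 (RCL M3): stack=[10,1,3] mem=[0,0,0,3]
After op 16 (/): stack=[10,0] mem=[0,0,0,3]

Answer: [10, 0]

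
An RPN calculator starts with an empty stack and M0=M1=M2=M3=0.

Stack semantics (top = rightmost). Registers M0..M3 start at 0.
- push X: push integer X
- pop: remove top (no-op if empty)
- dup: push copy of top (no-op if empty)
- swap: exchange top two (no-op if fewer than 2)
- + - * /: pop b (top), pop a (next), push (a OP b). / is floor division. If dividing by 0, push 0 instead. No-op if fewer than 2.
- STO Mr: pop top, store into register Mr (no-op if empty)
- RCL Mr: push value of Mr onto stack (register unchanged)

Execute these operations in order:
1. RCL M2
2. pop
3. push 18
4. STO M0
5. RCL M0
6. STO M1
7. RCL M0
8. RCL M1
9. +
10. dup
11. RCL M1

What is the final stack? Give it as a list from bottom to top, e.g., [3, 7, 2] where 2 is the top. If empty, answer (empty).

Answer: [36, 36, 18]

Derivation:
After op 1 (RCL M2): stack=[0] mem=[0,0,0,0]
After op 2 (pop): stack=[empty] mem=[0,0,0,0]
After op 3 (push 18): stack=[18] mem=[0,0,0,0]
After op 4 (STO M0): stack=[empty] mem=[18,0,0,0]
After op 5 (RCL M0): stack=[18] mem=[18,0,0,0]
After op 6 (STO M1): stack=[empty] mem=[18,18,0,0]
After op 7 (RCL M0): stack=[18] mem=[18,18,0,0]
After op 8 (RCL M1): stack=[18,18] mem=[18,18,0,0]
After op 9 (+): stack=[36] mem=[18,18,0,0]
After op 10 (dup): stack=[36,36] mem=[18,18,0,0]
After op 11 (RCL M1): stack=[36,36,18] mem=[18,18,0,0]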